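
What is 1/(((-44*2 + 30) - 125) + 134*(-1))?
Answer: -1/317 ≈ -0.0031546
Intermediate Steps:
1/(((-44*2 + 30) - 125) + 134*(-1)) = 1/(((-88 + 30) - 125) - 134) = 1/((-58 - 125) - 134) = 1/(-183 - 134) = 1/(-317) = -1/317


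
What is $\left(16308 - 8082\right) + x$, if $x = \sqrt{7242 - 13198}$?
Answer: $8226 + 2 i \sqrt{1489} \approx 8226.0 + 77.175 i$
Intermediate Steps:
$x = 2 i \sqrt{1489}$ ($x = \sqrt{-5956} = 2 i \sqrt{1489} \approx 77.175 i$)
$\left(16308 - 8082\right) + x = \left(16308 - 8082\right) + 2 i \sqrt{1489} = 8226 + 2 i \sqrt{1489}$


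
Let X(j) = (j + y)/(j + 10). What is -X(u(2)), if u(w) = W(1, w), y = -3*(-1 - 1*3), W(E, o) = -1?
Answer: -11/9 ≈ -1.2222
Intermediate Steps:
y = 12 (y = -3*(-1 - 3) = -3*(-4) = 12)
u(w) = -1
X(j) = (12 + j)/(10 + j) (X(j) = (j + 12)/(j + 10) = (12 + j)/(10 + j))
-X(u(2)) = -(12 - 1)/(10 - 1) = -11/9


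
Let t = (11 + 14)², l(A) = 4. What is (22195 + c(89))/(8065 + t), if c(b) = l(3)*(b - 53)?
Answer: 22339/8690 ≈ 2.5707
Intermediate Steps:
t = 625 (t = 25² = 625)
c(b) = -212 + 4*b (c(b) = 4*(b - 53) = 4*(-53 + b) = -212 + 4*b)
(22195 + c(89))/(8065 + t) = (22195 + (-212 + 4*89))/(8065 + 625) = (22195 + (-212 + 356))/8690 = (22195 + 144)*(1/8690) = 22339*(1/8690) = 22339/8690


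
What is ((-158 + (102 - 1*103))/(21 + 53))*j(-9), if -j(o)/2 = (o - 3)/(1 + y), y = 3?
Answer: -477/37 ≈ -12.892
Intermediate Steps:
j(o) = 3/2 - o/2 (j(o) = -2*(o - 3)/(1 + 3) = -2*(-3 + o)/4 = -2*(-¾ + o/4) = 3/2 - o/2)
((-158 + (102 - 1*103))/(21 + 53))*j(-9) = ((-158 + (102 - 1*103))/(21 + 53))*(3/2 - ½*(-9)) = ((-158 + (102 - 103))/74)*(3/2 + 9/2) = ((-158 - 1)*(1/74))*6 = -159*1/74*6 = -159/74*6 = -477/37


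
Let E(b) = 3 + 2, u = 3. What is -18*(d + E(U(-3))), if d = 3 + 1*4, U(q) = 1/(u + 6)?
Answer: -216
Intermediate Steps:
U(q) = 1/9 (U(q) = 1/(3 + 6) = 1/9)
E(b) = 5
d = 7 (d = 3 + 4 = 7)
-18*(d + E(U(-3))) = -18*(7 + 5) = -18*12 = -216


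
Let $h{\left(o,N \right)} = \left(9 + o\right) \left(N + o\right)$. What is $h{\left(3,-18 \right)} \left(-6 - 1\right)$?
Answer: $1260$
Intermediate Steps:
$h{\left(3,-18 \right)} \left(-6 - 1\right) = \left(3^{2} + 9 \left(-18\right) + 9 \cdot 3 - 54\right) \left(-6 - 1\right) = \left(9 - 162 + 27 - 54\right) \left(-6 - 1\right) = \left(-180\right) \left(-7\right) = 1260$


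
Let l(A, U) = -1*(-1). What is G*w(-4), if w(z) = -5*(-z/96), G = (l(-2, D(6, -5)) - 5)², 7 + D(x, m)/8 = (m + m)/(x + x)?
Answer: -10/3 ≈ -3.3333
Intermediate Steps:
D(x, m) = -56 + 8*m/x (D(x, m) = -56 + 8*((m + m)/(x + x)) = -56 + 8*((2*m)/((2*x))) = -56 + 8*((2*m)*(1/(2*x))) = -56 + 8*(m/x) = -56 + 8*m/x)
l(A, U) = 1
G = 16 (G = (1 - 5)² = (-4)² = 16)
w(z) = 5*z/96 (w(z) = -(-5)*z/96 = 5*z/96)
G*w(-4) = 16*((5/96)*(-4)) = 16*(-5/24) = -10/3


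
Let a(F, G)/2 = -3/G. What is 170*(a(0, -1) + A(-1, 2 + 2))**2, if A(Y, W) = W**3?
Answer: 833000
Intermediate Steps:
a(F, G) = -6/G (a(F, G) = 2*(-3/G) = -6/G)
170*(a(0, -1) + A(-1, 2 + 2))**2 = 170*(-6/(-1) + (2 + 2)**3)**2 = 170*(-6*(-1) + 4**3)**2 = 170*(6 + 64)**2 = 170*70**2 = 170*4900 = 833000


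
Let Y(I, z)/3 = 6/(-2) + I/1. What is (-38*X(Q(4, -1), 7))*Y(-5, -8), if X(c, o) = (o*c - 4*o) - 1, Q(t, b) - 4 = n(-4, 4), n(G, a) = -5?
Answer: -32832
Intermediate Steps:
Q(t, b) = -1 (Q(t, b) = 4 - 5 = -1)
Y(I, z) = -9 + 3*I (Y(I, z) = 3*(6/(-2) + I/1) = 3*(6*(-½) + I*1) = 3*(-3 + I) = -9 + 3*I)
X(c, o) = -1 - 4*o + c*o (X(c, o) = (c*o - 4*o) - 1 = (-4*o + c*o) - 1 = -1 - 4*o + c*o)
(-38*X(Q(4, -1), 7))*Y(-5, -8) = (-38*(-1 - 4*7 - 1*7))*(-9 + 3*(-5)) = (-38*(-1 - 28 - 7))*(-9 - 15) = -38*(-36)*(-24) = 1368*(-24) = -32832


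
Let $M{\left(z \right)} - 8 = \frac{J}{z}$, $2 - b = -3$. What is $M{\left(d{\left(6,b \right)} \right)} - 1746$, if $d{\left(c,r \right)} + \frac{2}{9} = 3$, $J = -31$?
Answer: $- \frac{43729}{25} \approx -1749.2$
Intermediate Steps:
$b = 5$ ($b = 2 - -3 = 2 + 3 = 5$)
$d{\left(c,r \right)} = \frac{25}{9}$ ($d{\left(c,r \right)} = - \frac{2}{9} + 3 = \frac{25}{9}$)
$M{\left(z \right)} = 8 - \frac{31}{z}$
$M{\left(d{\left(6,b \right)} \right)} - 1746 = \left(8 - \frac{31}{\frac{25}{9}}\right) - 1746 = \left(8 - \frac{279}{25}\right) - 1746 = - \frac{79}{25} - 1746 = - \frac{43729}{25}$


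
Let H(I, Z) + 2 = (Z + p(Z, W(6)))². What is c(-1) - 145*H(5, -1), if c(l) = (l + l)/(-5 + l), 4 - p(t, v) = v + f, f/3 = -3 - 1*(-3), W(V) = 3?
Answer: 871/3 ≈ 290.33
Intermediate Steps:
f = 0 (f = 3*(-3 - 1*(-3)) = 3*(-3 + 3) = 3*0 = 0)
p(t, v) = 4 - v (p(t, v) = 4 - (v + 0) = 4 - v)
c(l) = 2*l/(-5 + l) (c(l) = (2*l)/(-5 + l) = 2*l/(-5 + l))
H(I, Z) = -2 + (1 + Z)² (H(I, Z) = -2 + (Z + (4 - 1*3))² = -2 + (Z + (4 - 3))² = -2 + (Z + 1)² = -2 + (1 + Z)²)
c(-1) - 145*H(5, -1) = 2*(-1)/(-5 - 1) - 145*(-2 + (1 - 1)²) = 2*(-1)/(-6) - 145*(-2 + 0²) = 2*(-1)*(-⅙) - 145*(-2 + 0) = ⅓ - 145*(-2) = ⅓ + 290 = 871/3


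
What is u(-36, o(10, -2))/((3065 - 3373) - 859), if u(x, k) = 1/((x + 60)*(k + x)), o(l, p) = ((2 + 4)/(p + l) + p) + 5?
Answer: 1/903258 ≈ 1.1071e-6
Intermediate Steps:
o(l, p) = 5 + p + 6/(l + p) (o(l, p) = (6/(l + p) + p) + 5 = (p + 6/(l + p)) + 5 = 5 + p + 6/(l + p))
u(x, k) = 1/((60 + x)*(k + x))
u(-36, o(10, -2))/((3065 - 3373) - 859) = 1/(((-36)**2 + 60*((6 + (-2)**2 + 5*10 + 5*(-2) + 10*(-2))/(10 - 2)) + 60*(-36) + ((6 + (-2)**2 + 5*10 + 5*(-2) + 10*(-2))/(10 - 2))*(-36))*((3065 - 3373) - 859)) = 1/((1296 + 60*((6 + 4 + 50 - 10 - 20)/8) - 2160 + ((6 + 4 + 50 - 10 - 20)/8)*(-36))*(-308 - 859)) = 1/((1296 + 60*((1/8)*30) - 2160 + ((1/8)*30)*(-36))*(-1167)) = -1/1167/(1296 + 60*(15/4) - 2160 + (15/4)*(-36)) = -1/1167/(1296 + 225 - 2160 - 135) = -1/1167/(-774) = -1/774*(-1/1167) = 1/903258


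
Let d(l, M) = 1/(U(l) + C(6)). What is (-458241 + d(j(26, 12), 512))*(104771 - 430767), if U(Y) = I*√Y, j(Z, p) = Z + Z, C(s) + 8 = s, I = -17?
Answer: 280544528560109/1878 + 1385483*√13/1878 ≈ 1.4938e+11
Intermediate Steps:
C(s) = -8 + s
j(Z, p) = 2*Z
U(Y) = -17*√Y
d(l, M) = 1/(-2 - 17*√l) (d(l, M) = 1/(-17*√l + (-8 + 6)) = 1/(-17*√l - 2) = 1/(-2 - 17*√l))
(-458241 + d(j(26, 12), 512))*(104771 - 430767) = (-458241 - 1/(2 + 17*√(2*26)))*(104771 - 430767) = (-458241 - 1/(2 + 17*√52))*(-325996) = (-458241 - 1/(2 + 17*(2*√13)))*(-325996) = (-458241 - 1/(2 + 34*√13))*(-325996) = 149384733036 + 325996/(2 + 34*√13)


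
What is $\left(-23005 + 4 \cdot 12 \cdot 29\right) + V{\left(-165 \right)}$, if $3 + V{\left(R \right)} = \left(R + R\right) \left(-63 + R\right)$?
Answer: $53624$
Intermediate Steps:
$V{\left(R \right)} = -3 + 2 R \left(-63 + R\right)$ ($V{\left(R \right)} = -3 + \left(R + R\right) \left(-63 + R\right) = -3 + 2 R \left(-63 + R\right)$)
$\left(-23005 + 4 \cdot 12 \cdot 29\right) + V{\left(-165 \right)} = \left(-23005 + 4 \cdot 12 \cdot 29\right) - \left(-20787 - 54450\right) = \left(-23005 + 48 \cdot 29\right) + \left(-3 + 20790 + 2 \cdot 27225\right) = \left(-23005 + 1392\right) + \left(-3 + 20790 + 54450\right) = -21613 + 75237 = 53624$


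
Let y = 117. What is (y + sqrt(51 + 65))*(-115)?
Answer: -13455 - 230*sqrt(29) ≈ -14694.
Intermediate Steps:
(y + sqrt(51 + 65))*(-115) = (117 + sqrt(51 + 65))*(-115) = (117 + sqrt(116))*(-115) = (117 + 2*sqrt(29))*(-115) = -13455 - 230*sqrt(29)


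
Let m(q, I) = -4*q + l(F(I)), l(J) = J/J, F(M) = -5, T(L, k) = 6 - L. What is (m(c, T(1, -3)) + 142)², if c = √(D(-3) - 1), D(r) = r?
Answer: 20385 - 2288*I ≈ 20385.0 - 2288.0*I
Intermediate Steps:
l(J) = 1
c = 2*I (c = √(-3 - 1) = √(-4) = 2*I ≈ 2.0*I)
m(q, I) = 1 - 4*q (m(q, I) = -4*q + 1 = 1 - 4*q)
(m(c, T(1, -3)) + 142)² = ((1 - 8*I) + 142)² = (143 - 8*I)²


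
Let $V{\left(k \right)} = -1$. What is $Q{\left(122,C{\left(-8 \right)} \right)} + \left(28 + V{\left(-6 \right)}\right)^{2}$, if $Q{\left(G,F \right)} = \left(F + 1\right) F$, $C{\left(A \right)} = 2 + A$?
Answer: $759$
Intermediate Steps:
$Q{\left(G,F \right)} = F \left(1 + F\right)$ ($Q{\left(G,F \right)} = \left(1 + F\right) F = F \left(1 + F\right)$)
$Q{\left(122,C{\left(-8 \right)} \right)} + \left(28 + V{\left(-6 \right)}\right)^{2} = \left(2 - 8\right) \left(1 + \left(2 - 8\right)\right) + \left(28 - 1\right)^{2} = - 6 \left(1 - 6\right) + 27^{2} = \left(-6\right) \left(-5\right) + 729 = 30 + 729 = 759$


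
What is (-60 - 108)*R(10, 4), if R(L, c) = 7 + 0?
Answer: -1176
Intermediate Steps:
R(L, c) = 7
(-60 - 108)*R(10, 4) = (-60 - 108)*7 = -168*7 = -1176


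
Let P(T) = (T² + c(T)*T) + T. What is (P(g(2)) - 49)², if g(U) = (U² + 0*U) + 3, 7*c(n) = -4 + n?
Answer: 100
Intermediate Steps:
c(n) = -4/7 + n/7 (c(n) = (-4 + n)/7 = -4/7 + n/7)
g(U) = 3 + U² (g(U) = (U² + 0) + 3 = U² + 3 = 3 + U²)
P(T) = T + T² + T*(-4/7 + T/7) (P(T) = (T² + (-4/7 + T/7)*T) + T = (T² + T*(-4/7 + T/7)) + T = T + T² + T*(-4/7 + T/7))
(P(g(2)) - 49)² = ((3 + 2²)*(3 + 8*(3 + 2²))/7 - 49)² = ((3 + 4)*(3 + 8*(3 + 4))/7 - 49)² = ((⅐)*7*(3 + 8*7) - 49)² = ((⅐)*7*(3 + 56) - 49)² = ((⅐)*7*59 - 49)² = (59 - 49)² = 10² = 100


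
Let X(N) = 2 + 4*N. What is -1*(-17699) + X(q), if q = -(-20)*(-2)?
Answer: 17541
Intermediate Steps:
q = -40 (q = -20*2 = -40)
-1*(-17699) + X(q) = -1*(-17699) + (2 + 4*(-40)) = 17699 + (2 - 160) = 17699 - 158 = 17541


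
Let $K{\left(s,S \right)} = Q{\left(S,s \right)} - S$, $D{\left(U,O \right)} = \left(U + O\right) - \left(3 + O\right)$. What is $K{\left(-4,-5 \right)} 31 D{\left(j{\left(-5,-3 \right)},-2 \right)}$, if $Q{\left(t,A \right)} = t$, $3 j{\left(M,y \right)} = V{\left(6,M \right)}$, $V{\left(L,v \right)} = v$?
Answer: $0$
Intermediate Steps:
$j{\left(M,y \right)} = \frac{M}{3}$
$D{\left(U,O \right)} = -3 + U$ ($D{\left(U,O \right)} = \left(O + U\right) - \left(3 + O\right) = -3 + U$)
$K{\left(s,S \right)} = 0$ ($K{\left(s,S \right)} = S - S = 0$)
$K{\left(-4,-5 \right)} 31 D{\left(j{\left(-5,-3 \right)},-2 \right)} = 0 \cdot 31 \left(-3 + \frac{1}{3} \left(-5\right)\right) = 0 \left(-3 - \frac{5}{3}\right) = 0 \left(- \frac{14}{3}\right) = 0$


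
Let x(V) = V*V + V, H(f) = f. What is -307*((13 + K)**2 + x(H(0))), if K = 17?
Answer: -276300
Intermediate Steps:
x(V) = V + V**2 (x(V) = V**2 + V = V + V**2)
-307*((13 + K)**2 + x(H(0))) = -307*((13 + 17)**2 + 0*(1 + 0)) = -307*(30**2 + 0*1) = -307*(900 + 0) = -307*900 = -276300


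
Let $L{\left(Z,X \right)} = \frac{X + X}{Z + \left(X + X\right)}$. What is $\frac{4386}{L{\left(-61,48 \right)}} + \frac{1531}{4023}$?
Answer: $\frac{102952951}{64368} \approx 1599.4$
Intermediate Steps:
$L{\left(Z,X \right)} = \frac{2 X}{Z + 2 X}$
$\frac{4386}{L{\left(-61,48 \right)}} + \frac{1531}{4023} = \frac{4386}{2 \cdot 48 \frac{1}{-61 + 2 \cdot 48}} + \frac{1531}{4023} = \frac{4386}{2 \cdot 48 \frac{1}{-61 + 96}} + 1531 \cdot \frac{1}{4023} = \frac{4386}{2 \cdot 48 \cdot \frac{1}{35}} + \frac{1531}{4023} = \frac{4386}{\frac{96}{35}} + \frac{1531}{4023} = 4386 \cdot \frac{35}{96} + \frac{1531}{4023} = \frac{25585}{16} + \frac{1531}{4023} = \frac{102952951}{64368}$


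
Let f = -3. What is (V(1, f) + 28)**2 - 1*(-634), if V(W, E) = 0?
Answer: 1418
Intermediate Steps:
(V(1, f) + 28)**2 - 1*(-634) = (0 + 28)**2 - 1*(-634) = 28**2 + 634 = 784 + 634 = 1418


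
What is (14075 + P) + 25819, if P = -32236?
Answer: 7658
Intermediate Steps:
(14075 + P) + 25819 = (14075 - 32236) + 25819 = -18161 + 25819 = 7658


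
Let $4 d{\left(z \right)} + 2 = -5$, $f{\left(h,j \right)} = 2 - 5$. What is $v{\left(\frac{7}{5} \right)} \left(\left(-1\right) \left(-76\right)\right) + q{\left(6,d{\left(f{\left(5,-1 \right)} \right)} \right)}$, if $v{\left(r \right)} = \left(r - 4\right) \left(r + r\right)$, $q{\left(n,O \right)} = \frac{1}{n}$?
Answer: $- \frac{82967}{150} \approx -553.11$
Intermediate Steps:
$f{\left(h,j \right)} = -3$
$d{\left(z \right)} = - \frac{7}{4}$ ($d{\left(z \right)} = - \frac{1}{2} + \frac{1}{4} \left(-5\right) = - \frac{1}{2} - \frac{5}{4} = - \frac{7}{4}$)
$v{\left(r \right)} = 2 r \left(-4 + r\right)$ ($v{\left(r \right)} = \left(-4 + r\right) 2 r = 2 r \left(-4 + r\right)$)
$v{\left(\frac{7}{5} \right)} \left(\left(-1\right) \left(-76\right)\right) + q{\left(6,d{\left(f{\left(5,-1 \right)} \right)} \right)} = 2 \cdot \frac{7}{5} \left(-4 + \frac{7}{5}\right) \left(\left(-1\right) \left(-76\right)\right) + \frac{1}{6} = 2 \cdot 7 \cdot \frac{1}{5} \left(-4 + 7 \cdot \frac{1}{5}\right) 76 + \frac{1}{6} = 2 \cdot \frac{7}{5} \left(-4 + \frac{7}{5}\right) 76 + \frac{1}{6} = 2 \cdot \frac{7}{5} \left(- \frac{13}{5}\right) 76 + \frac{1}{6} = \left(- \frac{182}{25}\right) 76 + \frac{1}{6} = - \frac{13832}{25} + \frac{1}{6} = - \frac{82967}{150}$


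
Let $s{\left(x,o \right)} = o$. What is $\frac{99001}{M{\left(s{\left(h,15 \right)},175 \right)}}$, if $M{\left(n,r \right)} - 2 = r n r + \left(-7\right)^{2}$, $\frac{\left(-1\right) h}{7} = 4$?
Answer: $\frac{99001}{459426} \approx 0.21549$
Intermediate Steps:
$h = -28$ ($h = \left(-7\right) 4 = -28$)
$M{\left(n,r \right)} = 51 + n r^{2}$ ($M{\left(n,r \right)} = 2 + \left(r n r + \left(-7\right)^{2}\right) = 2 + \left(n r r + 49\right) = 2 + \left(n r^{2} + 49\right) = 2 + \left(49 + n r^{2}\right) = 51 + n r^{2}$)
$\frac{99001}{M{\left(s{\left(h,15 \right)},175 \right)}} = \frac{99001}{51 + 15 \cdot 175^{2}} = \frac{99001}{51 + 15 \cdot 30625} = \frac{99001}{51 + 459375} = \frac{99001}{459426}$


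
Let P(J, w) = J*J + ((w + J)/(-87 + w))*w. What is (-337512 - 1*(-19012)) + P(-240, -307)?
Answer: -102962529/394 ≈ -2.6133e+5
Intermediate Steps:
P(J, w) = J**2 + w*(J + w)/(-87 + w) (P(J, w) = J**2 + ((J + w)/(-87 + w))*w = J**2 + w*(J + w)/(-87 + w))
(-337512 - 1*(-19012)) + P(-240, -307) = (-337512 - 1*(-19012)) + ((-307)**2 - 87*(-240)**2 - 240*(-307) - 307*(-240)**2)/(-87 - 307) = (-337512 + 19012) + (94249 - 87*57600 + 73680 - 307*57600)/(-394) = -318500 - (94249 - 5011200 + 73680 - 17683200)/394 = -318500 - 1/394*(-22526471) = -318500 + 22526471/394 = -102962529/394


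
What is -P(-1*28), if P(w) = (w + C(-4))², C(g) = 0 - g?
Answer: -576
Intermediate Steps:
C(g) = -g
P(w) = (4 + w)² (P(w) = (w - 1*(-4))² = (w + 4)² = (4 + w)²)
-P(-1*28) = -(4 - 1*28)² = -(4 - 28)² = -1*(-24)² = -1*576 = -576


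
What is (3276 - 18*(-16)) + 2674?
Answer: 6238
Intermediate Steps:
(3276 - 18*(-16)) + 2674 = (3276 + 288) + 2674 = 3564 + 2674 = 6238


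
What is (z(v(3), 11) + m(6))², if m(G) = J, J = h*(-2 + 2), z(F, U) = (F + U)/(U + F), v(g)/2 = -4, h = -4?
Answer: 1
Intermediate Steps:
v(g) = -8 (v(g) = 2*(-4) = -8)
z(F, U) = 1 (z(F, U) = (F + U)/(F + U) = 1)
J = 0 (J = -4*(-2 + 2) = -4*0 = 0)
m(G) = 0
(z(v(3), 11) + m(6))² = (1 + 0)² = 1² = 1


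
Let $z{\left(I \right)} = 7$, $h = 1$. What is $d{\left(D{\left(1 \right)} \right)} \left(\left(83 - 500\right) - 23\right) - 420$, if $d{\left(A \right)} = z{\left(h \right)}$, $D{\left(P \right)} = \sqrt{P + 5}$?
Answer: $-3500$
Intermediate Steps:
$D{\left(P \right)} = \sqrt{5 + P}$
$d{\left(A \right)} = 7$
$d{\left(D{\left(1 \right)} \right)} \left(\left(83 - 500\right) - 23\right) - 420 = 7 \left(\left(83 - 500\right) - 23\right) - 420 = 7 \left(-417 - 23\right) - 420 = 7 \left(-440\right) - 420 = -3080 - 420 = -3500$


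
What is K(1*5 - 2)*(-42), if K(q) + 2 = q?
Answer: -42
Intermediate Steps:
K(q) = -2 + q
K(1*5 - 2)*(-42) = (-2 + (1*5 - 2))*(-42) = (-2 + (5 - 2))*(-42) = (-2 + 3)*(-42) = 1*(-42) = -42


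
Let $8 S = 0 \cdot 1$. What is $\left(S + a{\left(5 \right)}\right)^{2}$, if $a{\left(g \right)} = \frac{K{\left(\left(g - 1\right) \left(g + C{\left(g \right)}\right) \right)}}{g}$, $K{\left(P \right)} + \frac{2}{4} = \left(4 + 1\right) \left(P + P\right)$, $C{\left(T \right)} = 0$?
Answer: $\frac{159201}{100} \approx 1592.0$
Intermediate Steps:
$S = 0$ ($S = \frac{0 \cdot 1}{8} = \frac{1}{8} \cdot 0 = 0$)
$K{\left(P \right)} = - \frac{1}{2} + 10 P$ ($K{\left(P \right)} = - \frac{1}{2} + \left(4 + 1\right) \left(P + P\right) = - \frac{1}{2} + 5 \cdot 2 P = - \frac{1}{2} + 10 P$)
$a{\left(g \right)} = \frac{- \frac{1}{2} + 10 g \left(-1 + g\right)}{g}$ ($a{\left(g \right)} = \frac{- \frac{1}{2} + 10 \left(g - 1\right) \left(g + 0\right)}{g} = \frac{- \frac{1}{2} + 10 \left(-1 + g\right) g}{g} = \frac{- \frac{1}{2} + 10 g \left(-1 + g\right)}{g}$)
$\left(S + a{\left(5 \right)}\right)^{2} = \left(0 - \left(-40 + \frac{1}{10}\right)\right)^{2} = \left(0 - - \frac{399}{10}\right)^{2} = \left(0 + \frac{399}{10}\right)^{2} = \left(\frac{399}{10}\right)^{2} = \frac{159201}{100}$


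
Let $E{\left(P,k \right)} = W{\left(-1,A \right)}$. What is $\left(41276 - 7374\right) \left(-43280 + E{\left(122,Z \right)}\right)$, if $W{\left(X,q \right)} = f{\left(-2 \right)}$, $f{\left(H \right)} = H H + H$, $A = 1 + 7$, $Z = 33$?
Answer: $-1467210756$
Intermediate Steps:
$A = 8$
$f{\left(H \right)} = H + H^{2}$ ($f{\left(H \right)} = H^{2} + H = H + H^{2}$)
$W{\left(X,q \right)} = 2$ ($W{\left(X,q \right)} = - 2 \left(1 - 2\right) = \left(-2\right) \left(-1\right) = 2$)
$E{\left(P,k \right)} = 2$
$\left(41276 - 7374\right) \left(-43280 + E{\left(122,Z \right)}\right) = \left(41276 - 7374\right) \left(-43280 + 2\right) = 33902 \left(-43278\right) = -1467210756$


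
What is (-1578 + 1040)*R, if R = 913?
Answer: -491194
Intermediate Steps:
(-1578 + 1040)*R = (-1578 + 1040)*913 = -538*913 = -491194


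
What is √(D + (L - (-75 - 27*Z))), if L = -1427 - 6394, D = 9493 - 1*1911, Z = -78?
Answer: I*√2270 ≈ 47.645*I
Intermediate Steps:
D = 7582 (D = 9493 - 1911 = 7582)
L = -7821
√(D + (L - (-75 - 27*Z))) = √(7582 + (-7821 - (-75 - 27*(-78)))) = √(7582 + (-7821 - (-75 + 2106))) = √(7582 + (-7821 - 1*2031)) = √(7582 + (-7821 - 2031)) = √(7582 - 9852) = √(-2270) = I*√2270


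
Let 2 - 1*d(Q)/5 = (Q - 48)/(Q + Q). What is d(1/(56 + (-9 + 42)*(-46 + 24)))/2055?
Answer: -10719/274 ≈ -39.120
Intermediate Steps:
d(Q) = 10 - 5*(-48 + Q)/(2*Q) (d(Q) = 10 - 5*(Q - 48)/(Q + Q) = 10 - 5*(-48 + Q)/(2*Q))
d(1/(56 + (-9 + 42)*(-46 + 24)))/2055 = (15/2 + 120/(1/(56 + (-9 + 42)*(-46 + 24))))/2055 = (15/2 + 120/(1/(56 + 33*(-22))))*(1/2055) = (15/2 + 120/(1/(56 - 726)))*(1/2055) = (15/2 + 120/(1/(-670)))*(1/2055) = (15/2 + 120/(-1/670))*(1/2055) = (15/2 + 120*(-670))*(1/2055) = (15/2 - 80400)*(1/2055) = -160785/2*1/2055 = -10719/274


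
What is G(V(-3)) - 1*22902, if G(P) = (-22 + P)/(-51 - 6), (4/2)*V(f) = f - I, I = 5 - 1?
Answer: -870259/38 ≈ -22902.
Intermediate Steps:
I = 4
V(f) = -2 + f/2 (V(f) = (f - 1*4)/2 = (f - 4)/2 = (-4 + f)/2 = -2 + f/2)
G(P) = 22/57 - P/57 (G(P) = (-22 + P)/(-57) = (-22 + P)*(-1/57) = 22/57 - P/57)
G(V(-3)) - 1*22902 = (22/57 - (-2 + (½)*(-3))/57) - 1*22902 = (22/57 - (-2 - 3/2)/57) - 22902 = (22/57 - 1/57*(-7/2)) - 22902 = (22/57 + 7/114) - 22902 = 17/38 - 22902 = -870259/38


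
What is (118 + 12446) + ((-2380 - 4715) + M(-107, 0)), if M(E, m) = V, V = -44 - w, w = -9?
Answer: 5434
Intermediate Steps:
V = -35 (V = -44 - 1*(-9) = -44 + 9 = -35)
M(E, m) = -35
(118 + 12446) + ((-2380 - 4715) + M(-107, 0)) = (118 + 12446) + ((-2380 - 4715) - 35) = 12564 + (-7095 - 35) = 12564 - 7130 = 5434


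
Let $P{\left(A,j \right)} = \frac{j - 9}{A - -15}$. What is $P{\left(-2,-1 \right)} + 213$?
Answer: $\frac{2759}{13} \approx 212.23$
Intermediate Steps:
$P{\left(A,j \right)} = \frac{-9 + j}{15 + A}$ ($P{\left(A,j \right)} = \frac{-9 + j}{A + 15} = \frac{-9 + j}{15 + A}$)
$P{\left(-2,-1 \right)} + 213 = \frac{-9 - 1}{15 - 2} + 213 = \frac{1}{13} \left(-10\right) + 213 = - \frac{10}{13} + 213 = \frac{2759}{13}$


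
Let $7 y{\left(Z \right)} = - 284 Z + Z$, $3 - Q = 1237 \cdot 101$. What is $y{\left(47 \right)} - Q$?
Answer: $\frac{861237}{7} \approx 1.2303 \cdot 10^{5}$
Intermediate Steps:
$Q = -124934$ ($Q = 3 - 1237 \cdot 101 = 3 - 124937 = -124934$)
$y{\left(Z \right)} = - \frac{283 Z}{7}$ ($y{\left(Z \right)} = \frac{- 284 Z + Z}{7} = \frac{\left(-283\right) Z}{7} = - \frac{283 Z}{7}$)
$y{\left(47 \right)} - Q = \left(- \frac{283}{7}\right) 47 - -124934 = - \frac{13301}{7} + 124934 = \frac{861237}{7}$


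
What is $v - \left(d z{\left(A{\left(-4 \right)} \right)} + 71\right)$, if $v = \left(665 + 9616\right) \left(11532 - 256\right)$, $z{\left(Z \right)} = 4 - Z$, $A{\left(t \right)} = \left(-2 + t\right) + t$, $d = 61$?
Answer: $115927631$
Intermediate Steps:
$A{\left(t \right)} = -2 + 2 t$
$v = 115928556$ ($v = 10281 \cdot 11276 = 115928556$)
$v - \left(d z{\left(A{\left(-4 \right)} \right)} + 71\right) = 115928556 - \left(61 \left(4 - \left(-2 + 2 \left(-4\right)\right)\right) + 71\right) = 115928556 - \left(61 \left(4 - \left(-2 - 8\right)\right) + 71\right) = 115928556 - \left(61 \left(4 - -10\right) + 71\right) = 115928556 - \left(61 \left(4 + 10\right) + 71\right) = 115928556 - \left(61 \cdot 14 + 71\right) = 115928556 - \left(854 + 71\right) = 115928556 - 925 = 115927631$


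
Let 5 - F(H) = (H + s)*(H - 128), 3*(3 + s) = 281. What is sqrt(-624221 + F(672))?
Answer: 2*I*sqrt(2337990)/3 ≈ 1019.4*I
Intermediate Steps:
s = 272/3 (s = -3 + (1/3)*281 = -3 + 281/3 = 272/3 ≈ 90.667)
F(H) = 5 - (-128 + H)*(272/3 + H) (F(H) = 5 - (H + 272/3)*(H - 128) = 5 - (272/3 + H)*(-128 + H) = 5 - (-128 + H)*(272/3 + H))
sqrt(-624221 + F(672)) = sqrt(-624221 + (34831/3 - 1*672**2 + (112/3)*672)) = sqrt(-624221 + (34831/3 - 1*451584 + 25088)) = sqrt(-624221 + (34831/3 - 451584 + 25088)) = sqrt(-624221 - 1244657/3) = sqrt(-3117320/3) = 2*I*sqrt(2337990)/3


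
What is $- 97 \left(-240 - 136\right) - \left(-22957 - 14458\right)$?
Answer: $73887$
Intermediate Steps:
$- 97 \left(-240 - 136\right) - \left(-22957 - 14458\right) = \left(-97\right) \left(-376\right) - -37415 = 36472 + 37415 = 73887$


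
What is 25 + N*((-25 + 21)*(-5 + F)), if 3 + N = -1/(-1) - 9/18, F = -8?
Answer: -105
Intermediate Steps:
N = -5/2 (N = -3 + (-1/(-1) - 9/18) = -3 + (-1*(-1) - 9*1/18) = -3 + (1 - ½) = -3 + ½ = -5/2 ≈ -2.5000)
25 + N*((-25 + 21)*(-5 + F)) = 25 - 5*(-25 + 21)*(-5 - 8)/2 = 25 - (-10)*(-13) = 25 - 5/2*52 = 25 - 130 = -105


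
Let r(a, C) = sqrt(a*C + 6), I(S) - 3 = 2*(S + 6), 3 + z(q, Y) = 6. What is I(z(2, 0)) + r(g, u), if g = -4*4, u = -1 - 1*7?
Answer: 21 + sqrt(134) ≈ 32.576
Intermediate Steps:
z(q, Y) = 3 (z(q, Y) = -3 + 6 = 3)
I(S) = 15 + 2*S (I(S) = 3 + 2*(S + 6) = 3 + 2*(6 + S) = 3 + (12 + 2*S) = 15 + 2*S)
u = -8 (u = -1 - 7 = -8)
g = -16
r(a, C) = sqrt(6 + C*a) (r(a, C) = sqrt(C*a + 6) = sqrt(6 + C*a))
I(z(2, 0)) + r(g, u) = (15 + 2*3) + sqrt(6 - 8*(-16)) = (15 + 6) + sqrt(6 + 128) = 21 + sqrt(134)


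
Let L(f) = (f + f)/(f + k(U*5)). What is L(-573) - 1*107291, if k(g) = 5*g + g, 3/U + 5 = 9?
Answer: -39375033/367 ≈ -1.0729e+5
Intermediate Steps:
U = ¾ (U = 3/(-5 + 9) = 3/4 = 3*(¼) = ¾ ≈ 0.75000)
k(g) = 6*g
L(f) = 2*f/(45/2 + f) (L(f) = (f + f)/(f + 6*((¾)*5)) = (2*f)/(f + 6*(15/4)) = (2*f)/(f + 45/2) = (2*f)/(45/2 + f) = 2*f/(45/2 + f))
L(-573) - 1*107291 = 4*(-573)/(45 + 2*(-573)) - 1*107291 = 4*(-573)/(45 - 1146) - 107291 = 4*(-573)/(-1101) - 107291 = 4*(-573)*(-1/1101) - 107291 = 764/367 - 107291 = -39375033/367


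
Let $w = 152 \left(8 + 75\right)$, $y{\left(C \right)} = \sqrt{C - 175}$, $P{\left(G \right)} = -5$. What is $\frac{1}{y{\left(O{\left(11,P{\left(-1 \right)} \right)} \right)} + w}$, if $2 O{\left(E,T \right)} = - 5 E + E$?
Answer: $\frac{12616}{159163653} - \frac{i \sqrt{197}}{159163653} \approx 7.9264 \cdot 10^{-5} - 8.8184 \cdot 10^{-8} i$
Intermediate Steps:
$O{\left(E,T \right)} = - 2 E$ ($O{\left(E,T \right)} = \frac{- 5 E + E}{2} = \frac{\left(-4\right) E}{2} = - 2 E$)
$y{\left(C \right)} = \sqrt{-175 + C}$
$w = 12616$ ($w = 152 \cdot 83 = 12616$)
$\frac{1}{y{\left(O{\left(11,P{\left(-1 \right)} \right)} \right)} + w} = \frac{1}{\sqrt{-175 - 22} + 12616} = \frac{1}{\sqrt{-197} + 12616} = \frac{1}{i \sqrt{197} + 12616} = \frac{1}{12616 + i \sqrt{197}}$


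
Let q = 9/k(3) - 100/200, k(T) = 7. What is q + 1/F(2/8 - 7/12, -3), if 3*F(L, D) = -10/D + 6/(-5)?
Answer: 491/224 ≈ 2.1920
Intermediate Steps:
F(L, D) = -⅖ - 10/(3*D) (F(L, D) = (-10/D + 6/(-5))/3 = (-10/D + 6*(-⅕))/3 = (-10/D - 6/5)/3 = (-6/5 - 10/D)/3 = -⅖ - 10/(3*D))
q = 11/14 (q = 9/7 - 100/200 = 9*(⅐) - 100*1/200 = 9/7 - ½ = 11/14 ≈ 0.78571)
q + 1/F(2/8 - 7/12, -3) = 11/14 + 1/((2/15)*(-25 - 3*(-3))/(-3)) = 11/14 + 1/((2/15)*(-⅓)*(-25 + 9)) = 11/14 + 1/((2/15)*(-⅓)*(-16)) = 11/14 + 1/(32/45) = 11/14 + 45/32 = 491/224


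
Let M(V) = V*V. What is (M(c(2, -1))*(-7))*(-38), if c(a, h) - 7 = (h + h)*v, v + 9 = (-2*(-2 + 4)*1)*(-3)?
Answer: 266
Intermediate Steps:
v = 3 (v = -9 + (-2*(-2 + 4)*1)*(-3) = -9 + (-2*2*1)*(-3) = -9 - 4*1*(-3) = -9 - 4*(-3) = -9 + 12 = 3)
c(a, h) = 7 + 6*h (c(a, h) = 7 + (h + h)*3 = 7 + (2*h)*3 = 7 + 6*h)
M(V) = V**2
(M(c(2, -1))*(-7))*(-38) = ((7 + 6*(-1))**2*(-7))*(-38) = ((7 - 6)**2*(-7))*(-38) = (1**2*(-7))*(-38) = (1*(-7))*(-38) = -7*(-38) = 266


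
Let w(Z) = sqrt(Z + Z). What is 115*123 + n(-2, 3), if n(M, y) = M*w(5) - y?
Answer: 14142 - 2*sqrt(10) ≈ 14136.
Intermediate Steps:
w(Z) = sqrt(2)*sqrt(Z) (w(Z) = sqrt(2*Z) = sqrt(2)*sqrt(Z))
n(M, y) = -y + M*sqrt(10) (n(M, y) = M*(sqrt(2)*sqrt(5)) - y = M*sqrt(10) - y = -y + M*sqrt(10))
115*123 + n(-2, 3) = 115*123 + (-1*3 - 2*sqrt(10)) = 14145 + (-3 - 2*sqrt(10)) = 14142 - 2*sqrt(10)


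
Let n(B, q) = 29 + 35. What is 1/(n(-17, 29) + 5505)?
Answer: 1/5569 ≈ 0.00017957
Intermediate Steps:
n(B, q) = 64
1/(n(-17, 29) + 5505) = 1/(64 + 5505) = 1/5569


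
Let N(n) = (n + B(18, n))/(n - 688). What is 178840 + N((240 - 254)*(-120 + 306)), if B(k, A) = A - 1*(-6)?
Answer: 294373241/1646 ≈ 1.7884e+5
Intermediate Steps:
B(k, A) = 6 + A (B(k, A) = A + 6 = 6 + A)
N(n) = (6 + 2*n)/(-688 + n) (N(n) = (n + (6 + n))/(n - 688) = (6 + 2*n)/(-688 + n))
178840 + N((240 - 254)*(-120 + 306)) = 178840 + 2*(3 + (240 - 254)*(-120 + 306))/(-688 + (240 - 254)*(-120 + 306)) = 178840 + 2*(3 - 14*186)/(-688 - 14*186) = 178840 + 2*(3 - 2604)/(-688 - 2604) = 178840 + 2*(-2601)/(-3292) = 178840 + 2*(-1/3292)*(-2601) = 178840 + 2601/1646 = 294373241/1646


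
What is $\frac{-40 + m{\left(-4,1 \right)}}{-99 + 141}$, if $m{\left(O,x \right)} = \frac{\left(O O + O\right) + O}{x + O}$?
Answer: $- \frac{64}{63} \approx -1.0159$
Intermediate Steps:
$m{\left(O,x \right)} = \frac{O^{2} + 2 O}{O + x}$ ($m{\left(O,x \right)} = \frac{\left(O^{2} + O\right) + O}{O + x} = \frac{\left(O + O^{2}\right) + O}{O + x} = \frac{O^{2} + 2 O}{O + x}$)
$\frac{-40 + m{\left(-4,1 \right)}}{-99 + 141} = \frac{-40 - \frac{4 \left(2 - 4\right)}{-4 + 1}}{-99 + 141} = \frac{-40 - 4 \frac{1}{-3} \left(-2\right)}{42} = \frac{-40 - \left(- \frac{4}{3}\right) \left(-2\right)}{42} = \frac{-40 - \frac{8}{3}}{42} = \frac{1}{42} \left(- \frac{128}{3}\right) = - \frac{64}{63}$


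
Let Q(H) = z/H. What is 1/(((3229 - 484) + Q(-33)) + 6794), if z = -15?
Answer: 11/104934 ≈ 0.00010483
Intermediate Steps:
Q(H) = -15/H
1/(((3229 - 484) + Q(-33)) + 6794) = 1/(((3229 - 484) - 15/(-33)) + 6794) = 1/((2745 - 15*(-1/33)) + 6794) = 1/((2745 + 5/11) + 6794) = 1/(30200/11 + 6794) = 1/(104934/11) = 11/104934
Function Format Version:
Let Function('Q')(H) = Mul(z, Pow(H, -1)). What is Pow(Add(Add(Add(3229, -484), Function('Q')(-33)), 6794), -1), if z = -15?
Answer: Rational(11, 104934) ≈ 0.00010483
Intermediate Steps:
Function('Q')(H) = Mul(-15, Pow(H, -1))
Pow(Add(Add(Add(3229, -484), Function('Q')(-33)), 6794), -1) = Pow(Add(Add(Add(3229, -484), Mul(-15, Pow(-33, -1))), 6794), -1) = Pow(Add(Add(2745, Mul(-15, Rational(-1, 33))), 6794), -1) = Pow(Add(Add(2745, Rational(5, 11)), 6794), -1) = Pow(Add(Rational(30200, 11), 6794), -1) = Pow(Rational(104934, 11), -1) = Rational(11, 104934)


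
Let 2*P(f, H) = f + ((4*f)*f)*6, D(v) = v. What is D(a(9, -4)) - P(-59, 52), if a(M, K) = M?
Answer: -83467/2 ≈ -41734.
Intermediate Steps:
P(f, H) = f/2 + 12*f**2 (P(f, H) = (f + ((4*f)*f)*6)/2 = (f + (4*f**2)*6)/2 = (f + 24*f**2)/2 = f/2 + 12*f**2)
D(a(9, -4)) - P(-59, 52) = 9 - (-59)*(1 + 24*(-59))/2 = 9 - (-59)*(1 - 1416)/2 = 9 - (-59)*(-1415)/2 = 9 - 1*83485/2 = 9 - 83485/2 = -83467/2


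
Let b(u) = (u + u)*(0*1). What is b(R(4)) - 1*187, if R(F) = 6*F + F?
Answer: -187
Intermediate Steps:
R(F) = 7*F
b(u) = 0 (b(u) = (2*u)*0 = 0)
b(R(4)) - 1*187 = 0 - 1*187 = 0 - 187 = -187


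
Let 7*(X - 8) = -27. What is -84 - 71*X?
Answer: -2647/7 ≈ -378.14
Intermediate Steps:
X = 29/7 (X = 8 + (1/7)*(-27) = 8 - 27/7 = 29/7 ≈ 4.1429)
-84 - 71*X = -84 - 71*29/7 = -84 - 2059/7 = -2647/7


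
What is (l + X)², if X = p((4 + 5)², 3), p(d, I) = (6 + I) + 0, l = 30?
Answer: 1521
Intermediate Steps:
p(d, I) = 6 + I
X = 9 (X = 6 + 3 = 9)
(l + X)² = (30 + 9)² = 39² = 1521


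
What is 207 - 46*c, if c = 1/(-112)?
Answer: 11615/56 ≈ 207.41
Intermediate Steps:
c = -1/112 ≈ -0.0089286
207 - 46*c = 207 - 46*(-1/112) = 207 + 23/56 = 11615/56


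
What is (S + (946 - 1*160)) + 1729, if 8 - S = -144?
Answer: 2667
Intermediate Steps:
S = 152 (S = 8 - 1*(-144) = 8 + 144 = 152)
(S + (946 - 1*160)) + 1729 = (152 + (946 - 1*160)) + 1729 = (152 + (946 - 160)) + 1729 = (152 + 786) + 1729 = 938 + 1729 = 2667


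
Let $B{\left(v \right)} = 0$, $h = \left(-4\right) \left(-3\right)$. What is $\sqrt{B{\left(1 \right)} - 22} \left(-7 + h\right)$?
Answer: $5 i \sqrt{22} \approx 23.452 i$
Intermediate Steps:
$h = 12$
$\sqrt{B{\left(1 \right)} - 22} \left(-7 + h\right) = \sqrt{0 - 22} \left(-7 + 12\right) = \sqrt{-22} \cdot 5 = i \sqrt{22} \cdot 5 = 5 i \sqrt{22}$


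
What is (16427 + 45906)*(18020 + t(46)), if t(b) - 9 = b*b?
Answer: 1255698285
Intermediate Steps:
t(b) = 9 + b² (t(b) = 9 + b*b = 9 + b²)
(16427 + 45906)*(18020 + t(46)) = (16427 + 45906)*(18020 + (9 + 46²)) = 62333*(18020 + (9 + 2116)) = 62333*(18020 + 2125) = 62333*20145 = 1255698285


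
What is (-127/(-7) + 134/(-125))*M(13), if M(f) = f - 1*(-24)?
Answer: 552669/875 ≈ 631.62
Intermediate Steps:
M(f) = 24 + f (M(f) = f + 24 = 24 + f)
(-127/(-7) + 134/(-125))*M(13) = (-127/(-7) + 134/(-125))*(24 + 13) = (-127*(-1/7) + 134*(-1/125))*37 = (127/7 - 134/125)*37 = (14937/875)*37 = 552669/875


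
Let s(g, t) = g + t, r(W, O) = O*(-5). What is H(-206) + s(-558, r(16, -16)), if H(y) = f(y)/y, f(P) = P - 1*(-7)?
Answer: -98269/206 ≈ -477.03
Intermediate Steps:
r(W, O) = -5*O
f(P) = 7 + P (f(P) = P + 7 = 7 + P)
H(y) = (7 + y)/y
H(-206) + s(-558, r(16, -16)) = (7 - 206)/(-206) + (-558 - 5*(-16)) = -1/206*(-199) + (-558 + 80) = 199/206 - 478 = -98269/206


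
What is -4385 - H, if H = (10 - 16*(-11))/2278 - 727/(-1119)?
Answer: -5589794405/1274541 ≈ -4385.7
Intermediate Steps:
H = 932120/1274541 (H = (10 + 176)*(1/2278) - 727*(-1/1119) = 186*(1/2278) + 727/1119 = 93/1139 + 727/1119 = 932120/1274541 ≈ 0.73134)
-4385 - H = -4385 - 1*932120/1274541 = -4385 - 932120/1274541 = -5589794405/1274541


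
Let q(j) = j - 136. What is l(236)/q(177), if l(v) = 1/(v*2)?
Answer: 1/19352 ≈ 5.1674e-5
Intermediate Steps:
l(v) = 1/(2*v)
q(j) = -136 + j
l(236)/q(177) = ((½)/236)/(-136 + 177) = ((½)*(1/236))/41 = (1/472)*(1/41) = 1/19352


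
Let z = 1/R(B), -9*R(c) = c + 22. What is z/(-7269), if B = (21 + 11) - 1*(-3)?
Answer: 1/46037 ≈ 2.1722e-5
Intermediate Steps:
B = 35 (B = 32 + 3 = 35)
R(c) = -22/9 - c/9 (R(c) = -(c + 22)/9 = -(22 + c)/9 = -22/9 - c/9)
z = -3/19 (z = 1/(-22/9 - ⅑*35) = 1/(-22/9 - 35/9) = 1/(-19/3) = -3/19 ≈ -0.15789)
z/(-7269) = -3/19/(-7269) = -3/19*(-1/7269) = 1/46037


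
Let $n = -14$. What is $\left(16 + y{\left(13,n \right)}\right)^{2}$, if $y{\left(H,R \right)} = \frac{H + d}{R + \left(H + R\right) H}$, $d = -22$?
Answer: $\frac{2401}{9} \approx 266.78$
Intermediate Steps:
$y{\left(H,R \right)} = \frac{-22 + H}{R + H \left(H + R\right)}$ ($y{\left(H,R \right)} = \frac{H - 22}{R + \left(H + R\right) H} = \frac{-22 + H}{R + H \left(H + R\right)}$)
$\left(16 + y{\left(13,n \right)}\right)^{2} = \left(16 + \frac{-22 + 13}{-14 + 13^{2} + 13 \left(-14\right)}\right)^{2} = \left(16 + \frac{1}{-14 + 169 - 182} \left(-9\right)\right)^{2} = \left(16 + \frac{1}{-27} \left(-9\right)\right)^{2} = \left(16 - - \frac{1}{3}\right)^{2} = \left(16 + \frac{1}{3}\right)^{2} = \left(\frac{49}{3}\right)^{2} = \frac{2401}{9}$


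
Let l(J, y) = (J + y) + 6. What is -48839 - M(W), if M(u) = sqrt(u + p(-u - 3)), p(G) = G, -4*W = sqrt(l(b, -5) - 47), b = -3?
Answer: -48839 - I*sqrt(3) ≈ -48839.0 - 1.732*I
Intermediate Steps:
l(J, y) = 6 + J + y
W = -7*I/4 (W = -sqrt((6 - 3 - 5) - 47)/4 = -sqrt(-2 - 47)/4 = -7*I/4 ≈ -1.75*I)
M(u) = I*sqrt(3) (M(u) = sqrt(u + (-u - 3)) = sqrt(u + (-3 - u)) = sqrt(-3) = I*sqrt(3))
-48839 - M(W) = -48839 - I*sqrt(3)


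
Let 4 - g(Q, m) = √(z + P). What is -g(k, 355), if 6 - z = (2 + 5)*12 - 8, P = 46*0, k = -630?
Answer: -4 + I*√70 ≈ -4.0 + 8.3666*I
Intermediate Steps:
P = 0
z = -70 (z = 6 - ((2 + 5)*12 - 8) = 6 - (7*12 - 8) = 6 - (84 - 8) = 6 - 1*76 = 6 - 76 = -70)
g(Q, m) = 4 - I*√70 (g(Q, m) = 4 - √(-70 + 0) = 4 - √(-70) = 4 - I*√70)
-g(k, 355) = -(4 - I*√70) = -4 + I*√70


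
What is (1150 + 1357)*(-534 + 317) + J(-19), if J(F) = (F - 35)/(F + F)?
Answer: -10336334/19 ≈ -5.4402e+5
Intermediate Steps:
J(F) = (-35 + F)/(2*F) (J(F) = (-35 + F)/((2*F)) = (-35 + F)*(1/(2*F)) = (-35 + F)/(2*F))
(1150 + 1357)*(-534 + 317) + J(-19) = (1150 + 1357)*(-534 + 317) + (½)*(-35 - 19)/(-19) = 2507*(-217) + (½)*(-1/19)*(-54) = -544019 + 27/19 = -10336334/19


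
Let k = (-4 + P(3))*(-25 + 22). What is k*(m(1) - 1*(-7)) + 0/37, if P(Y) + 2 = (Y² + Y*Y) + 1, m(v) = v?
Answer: -312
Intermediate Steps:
P(Y) = -1 + 2*Y² (P(Y) = -2 + ((Y² + Y*Y) + 1) = -2 + ((Y² + Y²) + 1) = -2 + (2*Y² + 1) = -2 + (1 + 2*Y²) = -1 + 2*Y²)
k = -39 (k = (-4 + (-1 + 2*3²))*(-25 + 22) = (-4 + (-1 + 2*9))*(-3) = (-4 + (-1 + 18))*(-3) = (-4 + 17)*(-3) = 13*(-3) = -39)
k*(m(1) - 1*(-7)) + 0/37 = -39*(1 - 1*(-7)) + 0/37 = -39*(1 + 7) + 0*(1/37) = -39*8 + 0 = -312 + 0 = -312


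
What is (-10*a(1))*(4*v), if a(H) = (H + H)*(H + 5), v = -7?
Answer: 3360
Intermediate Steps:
a(H) = 2*H*(5 + H) (a(H) = (2*H)*(5 + H) = 2*H*(5 + H))
(-10*a(1))*(4*v) = (-20*(5 + 1))*(4*(-7)) = -20*6*(-28) = -10*12*(-28) = -120*(-28) = 3360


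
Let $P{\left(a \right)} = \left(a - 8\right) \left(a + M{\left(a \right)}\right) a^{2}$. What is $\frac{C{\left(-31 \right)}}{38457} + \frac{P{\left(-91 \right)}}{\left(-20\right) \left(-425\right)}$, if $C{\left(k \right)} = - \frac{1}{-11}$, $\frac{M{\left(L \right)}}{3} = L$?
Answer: $\frac{31559307064408}{898932375} \approx 35108.0$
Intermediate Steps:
$M{\left(L \right)} = 3 L$
$C{\left(k \right)} = \frac{1}{11}$ ($C{\left(k \right)} = \left(-1\right) \left(- \frac{1}{11}\right) = \frac{1}{11}$)
$P{\left(a \right)} = 4 a^{3} \left(-8 + a\right)$ ($P{\left(a \right)} = \left(a - 8\right) \left(a + 3 a\right) a^{2} = \left(-8 + a\right) 4 a a^{2} = 4 a \left(-8 + a\right) a^{2} = 4 a^{3} \left(-8 + a\right)$)
$\frac{C{\left(-31 \right)}}{38457} + \frac{P{\left(-91 \right)}}{\left(-20\right) \left(-425\right)} = \frac{1}{11 \cdot 38457} + \frac{4 \left(-91\right)^{3} \left(-8 - 91\right)}{\left(-20\right) \left(-425\right)} = \frac{1}{11} \cdot \frac{1}{38457} + \frac{4 \left(-753571\right) \left(-99\right)}{8500} = \frac{1}{423027} + 298414116 \cdot \frac{1}{8500} = \frac{1}{423027} + \frac{74603529}{2125} = \frac{31559307064408}{898932375}$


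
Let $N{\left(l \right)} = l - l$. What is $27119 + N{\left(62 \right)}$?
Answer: $27119$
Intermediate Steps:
$N{\left(l \right)} = 0$
$27119 + N{\left(62 \right)} = 27119 + 0 = 27119$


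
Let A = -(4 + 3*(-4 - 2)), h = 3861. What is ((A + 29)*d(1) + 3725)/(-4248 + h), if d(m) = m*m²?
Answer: -1256/129 ≈ -9.7364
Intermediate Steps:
d(m) = m³
A = 14 (A = -(4 + 3*(-6)) = -(4 - 18) = -1*(-14) = 14)
((A + 29)*d(1) + 3725)/(-4248 + h) = ((14 + 29)*1³ + 3725)/(-4248 + 3861) = (43*1 + 3725)/(-387) = (43 + 3725)*(-1/387) = 3768*(-1/387) = -1256/129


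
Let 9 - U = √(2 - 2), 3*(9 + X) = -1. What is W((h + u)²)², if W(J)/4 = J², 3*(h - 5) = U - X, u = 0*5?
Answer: 160000000000000000/43046721 ≈ 3.7169e+9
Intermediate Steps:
X = -28/3 (X = -9 + (⅓)*(-1) = -9 - ⅓ = -28/3 ≈ -9.3333)
U = 9 (U = 9 - √(2 - 2) = 9 - √0 = 9 - 1*0 = 9 + 0 = 9)
u = 0
h = 100/9 (h = 5 + (9 - 1*(-28/3))/3 = 5 + (9 + 28/3)/3 = 5 + (⅓)*(55/3) = 5 + 55/9 = 100/9 ≈ 11.111)
W(J) = 4*J²
W((h + u)²)² = (4*((100/9 + 0)²)²)² = (4*((100/9)²)²)² = (4*(10000/81)²)² = (4*(100000000/6561))² = (400000000/6561)² = 160000000000000000/43046721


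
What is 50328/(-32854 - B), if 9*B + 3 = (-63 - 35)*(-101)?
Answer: -452952/305581 ≈ -1.4823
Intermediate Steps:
B = 9895/9 (B = -1/3 + ((-63 - 35)*(-101))/9 = -1/3 + (-98*(-101))/9 = -1/3 + (1/9)*9898 = -1/3 + 9898/9 = 9895/9 ≈ 1099.4)
50328/(-32854 - B) = 50328/(-32854 - 1*9895/9) = 50328/(-32854 - 9895/9) = 50328/(-305581/9) = 50328*(-9/305581) = -452952/305581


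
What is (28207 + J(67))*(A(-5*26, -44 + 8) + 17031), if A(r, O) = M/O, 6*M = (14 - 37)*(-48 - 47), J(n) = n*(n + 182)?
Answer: 82519289395/108 ≈ 7.6407e+8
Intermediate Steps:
J(n) = n*(182 + n)
M = 2185/6 (M = ((14 - 37)*(-48 - 47))/6 = (-23*(-95))/6 = (⅙)*2185 = 2185/6 ≈ 364.17)
A(r, O) = 2185/(6*O)
(28207 + J(67))*(A(-5*26, -44 + 8) + 17031) = (28207 + 67*(182 + 67))*(2185/(6*(-44 + 8)) + 17031) = (28207 + 67*249)*((2185/6)/(-36) + 17031) = (28207 + 16683)*((2185/6)*(-1/36) + 17031) = 44890*(-2185/216 + 17031) = 44890*(3676511/216) = 82519289395/108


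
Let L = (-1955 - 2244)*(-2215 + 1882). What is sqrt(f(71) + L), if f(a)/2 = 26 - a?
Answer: 3*sqrt(155353) ≈ 1182.4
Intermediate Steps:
L = 1398267 (L = -4199*(-333) = 1398267)
f(a) = 52 - 2*a (f(a) = 2*(26 - a) = 52 - 2*a)
sqrt(f(71) + L) = sqrt((52 - 2*71) + 1398267) = sqrt((52 - 142) + 1398267) = sqrt(-90 + 1398267) = sqrt(1398177) = 3*sqrt(155353)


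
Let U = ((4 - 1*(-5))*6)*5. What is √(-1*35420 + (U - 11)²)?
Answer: √31661 ≈ 177.94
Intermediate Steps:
U = 270 (U = ((4 + 5)*6)*5 = (9*6)*5 = 54*5 = 270)
√(-1*35420 + (U - 11)²) = √(-1*35420 + (270 - 11)²) = √(-35420 + 259²) = √(-35420 + 67081) = √31661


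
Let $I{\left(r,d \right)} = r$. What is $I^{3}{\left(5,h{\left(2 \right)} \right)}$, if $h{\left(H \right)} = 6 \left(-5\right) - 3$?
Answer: $125$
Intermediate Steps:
$h{\left(H \right)} = -33$ ($h{\left(H \right)} = -30 - 3 = -33$)
$I^{3}{\left(5,h{\left(2 \right)} \right)} = 5^{3} = 125$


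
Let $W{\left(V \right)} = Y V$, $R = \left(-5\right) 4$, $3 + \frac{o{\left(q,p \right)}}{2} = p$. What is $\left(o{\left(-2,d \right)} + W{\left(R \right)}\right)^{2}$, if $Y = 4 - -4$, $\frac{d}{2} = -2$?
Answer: $30276$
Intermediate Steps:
$d = -4$ ($d = 2 \left(-2\right) = -4$)
$o{\left(q,p \right)} = -6 + 2 p$
$Y = 8$ ($Y = 4 + 4 = 8$)
$R = -20$
$W{\left(V \right)} = 8 V$
$\left(o{\left(-2,d \right)} + W{\left(R \right)}\right)^{2} = \left(\left(-6 + 2 \left(-4\right)\right) + 8 \left(-20\right)\right)^{2} = \left(\left(-6 - 8\right) - 160\right)^{2} = \left(-14 - 160\right)^{2} = \left(-174\right)^{2} = 30276$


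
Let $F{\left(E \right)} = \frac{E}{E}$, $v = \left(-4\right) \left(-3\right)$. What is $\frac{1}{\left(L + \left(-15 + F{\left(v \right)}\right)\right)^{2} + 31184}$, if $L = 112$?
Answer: $\frac{1}{40788} \approx 2.4517 \cdot 10^{-5}$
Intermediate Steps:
$v = 12$
$F{\left(E \right)} = 1$
$\frac{1}{\left(L + \left(-15 + F{\left(v \right)}\right)\right)^{2} + 31184} = \frac{1}{\left(112 + \left(-15 + 1\right)\right)^{2} + 31184} = \frac{1}{\left(112 - 14\right)^{2} + 31184} = \frac{1}{98^{2} + 31184} = \frac{1}{9604 + 31184} = \frac{1}{40788}$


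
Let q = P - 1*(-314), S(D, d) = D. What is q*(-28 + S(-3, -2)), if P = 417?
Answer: -22661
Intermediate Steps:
q = 731 (q = 417 - 1*(-314) = 417 + 314 = 731)
q*(-28 + S(-3, -2)) = 731*(-28 - 3) = 731*(-31) = -22661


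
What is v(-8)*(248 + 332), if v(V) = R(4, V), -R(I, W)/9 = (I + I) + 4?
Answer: -62640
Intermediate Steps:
R(I, W) = -36 - 18*I (R(I, W) = -9*((I + I) + 4) = -9*(2*I + 4) = -9*(4 + 2*I) = -36 - 18*I)
v(V) = -108 (v(V) = -36 - 18*4 = -36 - 72 = -108)
v(-8)*(248 + 332) = -108*(248 + 332) = -108*580 = -62640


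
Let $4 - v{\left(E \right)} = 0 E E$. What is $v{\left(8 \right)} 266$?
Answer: $1064$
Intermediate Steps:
$v{\left(E \right)} = 4$ ($v{\left(E \right)} = 4 - 0 E E = 4 - 0 E = 4 - 0 = 4 + 0 = 4$)
$v{\left(8 \right)} 266 = 4 \cdot 266 = 1064$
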